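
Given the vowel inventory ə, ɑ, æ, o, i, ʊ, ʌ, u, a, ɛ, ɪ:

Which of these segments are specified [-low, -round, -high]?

First, the [-low] segments are /ə, o, i, ʊ, ʌ, u, ɛ, ɪ/.
Among these, [-round] gives /ə, i, ʌ, ɛ, ɪ/.
Intersecting with [-high] leaves /ə, ʌ, ɛ/.

ə, ʌ, ɛ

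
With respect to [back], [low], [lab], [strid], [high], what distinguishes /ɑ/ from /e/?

/ɑ/ is the low back unrounded vowel and /e/ is the mid front unrounded tense vowel. Both are [−labial], [−strident], [−high]. /ɑ/ is [+low] while /e/ is [−low]; /ɑ/ is [+back] while /e/ is [−back], so the distinguishing features are [low], [back].

[low], [back]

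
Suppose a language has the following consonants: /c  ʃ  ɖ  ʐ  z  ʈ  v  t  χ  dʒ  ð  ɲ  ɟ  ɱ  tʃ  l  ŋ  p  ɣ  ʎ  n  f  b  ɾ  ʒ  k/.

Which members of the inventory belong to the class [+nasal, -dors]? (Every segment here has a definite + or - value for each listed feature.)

Eliminate segments failing any feature: /c, ʃ, ɖ, ʐ, z, ʈ, v, t, χ, dʒ, ð, ɟ, tʃ, l, p, ɣ, ʎ, f, b, ɾ, ʒ, k/ are [-nasal]; /ɲ, ŋ/ are [+dorsal]. The remaining /ɱ, n/ satisfy [+nasal], [-dorsal].

ɱ, n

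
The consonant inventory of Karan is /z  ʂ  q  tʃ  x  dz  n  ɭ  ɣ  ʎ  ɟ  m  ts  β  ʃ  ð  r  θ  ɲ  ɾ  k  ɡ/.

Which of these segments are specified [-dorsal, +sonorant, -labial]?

n, ɭ, r, ɾ

Among the inventory, the [-dorsal] segments are /z, ʂ, tʃ, dz, n, ɭ, m, ts, β, ʃ, ð, r, θ, ɾ/.
Then [+sonorant] gives /n, ɭ, m, r, ɾ/.
Intersecting with [-labial] leaves /n, ɭ, r, ɾ/.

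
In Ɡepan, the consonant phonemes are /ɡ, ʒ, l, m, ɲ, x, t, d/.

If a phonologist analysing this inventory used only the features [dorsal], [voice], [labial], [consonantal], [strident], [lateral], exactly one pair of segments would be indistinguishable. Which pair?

ɲ, ɡ

On the given features, /ɲ/ and /ɡ/ have an identical profile: [+dorsal], [+voice], [−labial], [+consonantal], [−strident], [−lateral]. No other two segments in the inventory coincide on all 6 features. (They do differ in [sonorant], [nasal] and [back], which are not among the given features.)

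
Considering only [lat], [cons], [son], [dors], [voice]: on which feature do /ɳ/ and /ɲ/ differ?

The two segments share [-lateral], [+consonantal], [+sonorant], [+voice]. The only feature from the list on which they differ: /ɳ/ is [-dorsal] while /ɲ/ is [+dorsal].

[dorsal]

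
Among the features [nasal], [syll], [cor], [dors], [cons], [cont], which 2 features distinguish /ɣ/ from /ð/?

/ɣ/ is the voiced velar fricative and /ð/ is the voiced dental fricative. Both are [-nasal], [-syllabic], [+consonantal], [+continuant]. /ɣ/ is [-coronal] while /ð/ is [+coronal]; /ɣ/ is [+dorsal] while /ð/ is [-dorsal], so the distinguishing features are [coronal], [dorsal].

[coronal], [dorsal]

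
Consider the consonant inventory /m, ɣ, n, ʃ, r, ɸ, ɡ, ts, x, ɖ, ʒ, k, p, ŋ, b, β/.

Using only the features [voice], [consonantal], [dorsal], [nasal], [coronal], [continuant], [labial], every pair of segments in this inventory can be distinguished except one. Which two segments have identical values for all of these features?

r, ʒ

Both /r/ and /ʒ/ are [+voice], [+consonantal], [−dorsal], [−nasal], [+coronal], [+continuant], [−labial]. Since the list omits [sonorant], [strident] and [anterior] — which do distinguish the alveolar trill from the voiced postalveolar fricative — this pair collapses; all other pairs remain distinct.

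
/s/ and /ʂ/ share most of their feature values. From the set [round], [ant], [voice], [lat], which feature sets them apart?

[anterior]

/s/ (voiceless alveolar fricative) and /ʂ/ (voiceless retroflex fricative) agree on [−round], [−voice], [−lateral]. They differ on [anterior] (/s/ [+], /ʂ/ [−]).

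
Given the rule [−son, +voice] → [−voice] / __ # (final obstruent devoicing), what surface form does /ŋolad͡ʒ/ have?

Only the final segment /d͡ʒ/ is both word-final and matches the structural description. It is a voiced postalveolar affricate, so [−son, +voice] holds; changing it to [−voice] with all other features held fixed yields /t͡ʃ/ (voiceless postalveolar affricate). No other segment meets both the structural description and the environment, so the output is [ŋolat͡ʃ].

[ŋolat͡ʃ]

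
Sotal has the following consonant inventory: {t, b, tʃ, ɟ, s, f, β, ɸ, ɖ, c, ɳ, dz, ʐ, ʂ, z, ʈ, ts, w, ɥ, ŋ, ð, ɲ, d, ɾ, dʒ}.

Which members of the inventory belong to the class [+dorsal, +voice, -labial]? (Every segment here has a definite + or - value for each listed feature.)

The [+dorsal] segments are /ɟ, c, w, ɥ, ŋ, ɲ/.
Of those, [+voice] gives /ɟ, w, ɥ, ŋ, ɲ/.
Within that set, [-labial] leaves /ɟ, ŋ, ɲ/.

ɟ, ŋ, ɲ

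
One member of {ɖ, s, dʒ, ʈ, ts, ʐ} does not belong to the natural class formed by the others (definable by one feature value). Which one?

dʒ

/ts, s, ʐ, ɖ, ʈ/ are all [−distributed], but /dʒ/ (voiced postalveolar affricate) is [+distributed]. No other single segment can be removed to leave a set sharing one feature value that the removed segment lacks, so /dʒ/ is the odd one out.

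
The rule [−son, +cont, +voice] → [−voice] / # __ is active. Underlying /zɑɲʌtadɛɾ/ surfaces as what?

Only the initial segment /z/ is both word-initial and matches the structural description. It is a voiced alveolar fricative, so [−son, +cont, +voice] holds; changing it to [−voice] with all other features held fixed yields /s/ (voiceless alveolar fricative). No other segment meets both the structural description and the environment, so the output is [sɑɲʌtadɛɾ].

[sɑɲʌtadɛɾ]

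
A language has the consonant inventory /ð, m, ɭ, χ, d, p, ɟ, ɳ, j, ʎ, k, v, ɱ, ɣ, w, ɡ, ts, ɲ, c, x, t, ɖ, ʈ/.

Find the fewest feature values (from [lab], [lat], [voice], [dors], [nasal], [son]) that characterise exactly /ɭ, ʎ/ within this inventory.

The target set is precisely the extension of [+lateral] in this inventory.

[+lat]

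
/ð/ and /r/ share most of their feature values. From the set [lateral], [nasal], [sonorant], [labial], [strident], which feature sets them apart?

[sonorant]

/ð/ is the voiced dental fricative and /r/ is the alveolar trill. Both are [-lateral], [-nasal], [-labial], [-strident]. /ð/ is [-sonorant] while /r/ is [+sonorant], so the distinguishing feature is [sonorant].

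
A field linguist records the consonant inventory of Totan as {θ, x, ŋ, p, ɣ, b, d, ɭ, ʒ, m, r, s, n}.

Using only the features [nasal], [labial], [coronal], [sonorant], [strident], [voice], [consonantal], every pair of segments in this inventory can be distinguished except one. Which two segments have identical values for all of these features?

r, ɭ

/r/ (alveolar trill) and /ɭ/ (retroflex lateral approximant) are both [−nasal], [−labial], [+coronal], [+sonorant], [−strident], [+voice], [+consonantal], so none of the listed features separates them. (They do differ in [lateral] and [anterior], which are not among the given features.) Every other pair in the inventory differs on at least one listed feature.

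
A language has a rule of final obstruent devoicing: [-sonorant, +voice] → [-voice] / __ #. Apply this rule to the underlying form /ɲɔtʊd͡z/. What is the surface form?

Only the final segment /d͡z/ is both word-final and matches the structural description. It is a voiced alveolar affricate, so [-sonorant, +voice] holds; changing it to [-voice] with all other features held fixed yields /t͡s/ (voiceless alveolar affricate). No other segment meets both the structural description and the environment, so the output is [ɲɔtʊt͡s].

[ɲɔtʊt͡s]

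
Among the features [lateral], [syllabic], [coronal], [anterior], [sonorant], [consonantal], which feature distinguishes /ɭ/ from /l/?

/ɭ/ (retroflex lateral approximant) and /l/ (alveolar lateral approximant) agree on [+lateral], [−syllabic], [+coronal], [+sonorant], [+consonantal]. They differ on [anterior] (/ɭ/ [−], /l/ [+]).

[anterior]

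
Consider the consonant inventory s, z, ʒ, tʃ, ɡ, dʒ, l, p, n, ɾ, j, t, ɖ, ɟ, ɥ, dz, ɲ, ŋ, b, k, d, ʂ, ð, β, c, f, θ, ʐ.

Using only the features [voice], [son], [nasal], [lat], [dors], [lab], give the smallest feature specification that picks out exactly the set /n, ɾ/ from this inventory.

[+son, -lat, -dors]

/n, ɾ/ are all [+sonorant], [-lateral], [-dorsal], and no other segment in the inventory matches all three values. Dropping any one of them over-generates: [-lateral, -dorsal] alone would also admit /s, z, ʒ, tʃ, …/; [+sonorant, -dorsal] alone would also admit /l/; [+sonorant, -lateral] alone would also admit /j, ɥ, ɲ, ŋ/. No other combination of two listed features picks out exactly this set either, so fewer than three features will not do.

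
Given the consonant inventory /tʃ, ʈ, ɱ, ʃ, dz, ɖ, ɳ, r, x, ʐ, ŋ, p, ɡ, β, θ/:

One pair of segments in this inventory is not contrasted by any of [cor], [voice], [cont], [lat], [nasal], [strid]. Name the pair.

ɱ, ŋ

On the given features, /ɱ/ and /ŋ/ have an identical profile: [−coronal], [+voice], [−continuant], [−lateral], [+nasal], [−strident]. No other two segments in the inventory coincide on all 6 features. (They do differ in [labial] and [dorsal], which are not among the given features.)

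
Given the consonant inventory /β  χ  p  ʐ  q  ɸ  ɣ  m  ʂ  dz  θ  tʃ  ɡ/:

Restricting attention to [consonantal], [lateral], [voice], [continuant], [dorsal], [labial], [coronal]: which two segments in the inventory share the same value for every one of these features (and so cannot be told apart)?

/θ/ (voiceless dental fricative) and /ʂ/ (voiceless retroflex fricative) are both [+consonantal], [−lateral], [−voice], [+continuant], [−dorsal], [−labial], [+coronal], so none of the listed features separates them. (They do differ in [strident], [anterior] and [distributed], which are not among the given features.) Every other pair in the inventory differs on at least one listed feature.

θ, ʂ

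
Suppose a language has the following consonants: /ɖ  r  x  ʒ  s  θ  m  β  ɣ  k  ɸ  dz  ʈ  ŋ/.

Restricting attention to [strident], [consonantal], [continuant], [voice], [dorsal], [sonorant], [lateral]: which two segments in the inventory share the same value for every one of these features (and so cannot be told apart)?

ɸ, θ

Both /ɸ/ and /θ/ are [−strident], [+consonantal], [+continuant], [−voice], [−dorsal], [−sonorant], [−lateral]. Since the list omits [labial] and [coronal] — which do distinguish the voiceless bilabial fricative from the voiceless dental fricative — this pair collapses; all other pairs remain distinct.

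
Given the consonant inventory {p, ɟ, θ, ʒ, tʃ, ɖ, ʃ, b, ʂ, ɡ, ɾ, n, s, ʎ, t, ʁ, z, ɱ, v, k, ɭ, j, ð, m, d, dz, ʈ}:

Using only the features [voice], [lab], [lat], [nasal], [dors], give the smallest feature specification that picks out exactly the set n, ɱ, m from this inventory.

The target set is precisely the extension of [+nasal] in this inventory.

[+nasal]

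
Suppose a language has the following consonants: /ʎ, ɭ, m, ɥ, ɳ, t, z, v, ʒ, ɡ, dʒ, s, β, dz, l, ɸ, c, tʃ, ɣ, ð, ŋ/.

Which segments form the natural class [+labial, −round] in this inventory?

Eliminate segments failing any feature: /ʎ, ɭ, ɳ, t, z, ʒ, ɡ, dʒ, s, dz, l, c, tʃ, ɣ, ð, ŋ/ are [−labial]; /ɥ/ is [+round]. The remaining /m, v, β, ɸ/ satisfy [+labial], [−round].

m, v, β, ɸ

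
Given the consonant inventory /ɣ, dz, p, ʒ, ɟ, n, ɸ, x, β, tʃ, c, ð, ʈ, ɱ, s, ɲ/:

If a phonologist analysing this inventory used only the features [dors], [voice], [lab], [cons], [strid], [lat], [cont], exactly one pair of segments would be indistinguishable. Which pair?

On the given features, /ɟ/ and /ɲ/ have an identical profile: [+dorsal], [+voice], [-labial], [+consonantal], [-strident], [-lateral], [-continuant]. No other two segments in the inventory coincide on all 7 features. (They do differ in [sonorant] and [nasal], which are not among the given features.)

ɟ, ɲ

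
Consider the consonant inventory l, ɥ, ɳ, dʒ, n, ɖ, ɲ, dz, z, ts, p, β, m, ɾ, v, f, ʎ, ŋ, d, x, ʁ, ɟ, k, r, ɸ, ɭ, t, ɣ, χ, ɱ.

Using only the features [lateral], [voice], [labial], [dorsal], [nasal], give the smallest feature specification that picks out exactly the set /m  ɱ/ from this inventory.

Every target segment is [+nasal], [+labial]; each remaining inventory member fails at least one of these. Each conjunct is needed — [+labial] alone would also admit /ɥ, p, β, v, …/; [+nasal] alone would also admit /ɳ, n, ɲ, ŋ/ — and no other single listed feature has exactly this extension, so two is the minimum.

[+nasal, +labial]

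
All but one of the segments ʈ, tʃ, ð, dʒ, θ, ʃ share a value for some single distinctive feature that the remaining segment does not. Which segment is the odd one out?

The remaining segments after removing /ʈ/ share [+distributed]; /ʈ/ (voiceless retroflex stop) is [−distributed]. For every other candidate removal, the leftover set fails to share any single feature value that the removed segment lacks.

ʈ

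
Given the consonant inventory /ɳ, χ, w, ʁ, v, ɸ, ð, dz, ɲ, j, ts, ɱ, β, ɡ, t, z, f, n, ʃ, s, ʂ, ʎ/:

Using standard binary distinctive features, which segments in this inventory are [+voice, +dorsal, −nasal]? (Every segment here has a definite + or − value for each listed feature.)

The [+voice] segments are /ɳ, w, ʁ, v, ð, dz, ɲ, j, ɱ, β, ɡ, z, n, ʎ/.
Among these, [+dorsal] gives /w, ʁ, ɲ, j, ɡ, ʎ/.
Then [−nasal] leaves /w, ʁ, j, ɡ, ʎ/.

w, ʁ, j, ɡ, ʎ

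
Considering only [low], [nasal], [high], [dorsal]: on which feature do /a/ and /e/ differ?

[low]

/a/ (low unrounded vowel) and /e/ (mid front unrounded tense vowel) agree on [−nasal], [−high], [+dorsal]. They differ on [low] (/a/ [+], /e/ [−]).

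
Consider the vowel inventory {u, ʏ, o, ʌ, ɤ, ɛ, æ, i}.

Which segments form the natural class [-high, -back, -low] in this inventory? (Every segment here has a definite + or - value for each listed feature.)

The [-high] segments are /o, ʌ, ɤ, ɛ, æ/.
Then [-back] gives /ɛ, æ/.
Among these, [-low] leaves /ɛ/.

ɛ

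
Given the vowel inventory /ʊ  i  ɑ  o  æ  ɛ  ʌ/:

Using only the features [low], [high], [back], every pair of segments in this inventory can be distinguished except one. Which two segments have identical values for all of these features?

o, ʌ

/o/ (mid back rounded tense vowel) and /ʌ/ (mid back unrounded lax vowel) are both [−low], [−high], [+back], so none of the listed features separates them. (They do differ in [labial], [round] and [tense], which are not among the given features.) Every other pair in the inventory differs on at least one listed feature.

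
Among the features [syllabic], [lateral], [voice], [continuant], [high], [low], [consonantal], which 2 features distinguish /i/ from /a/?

[high], [low]

The two segments share [+syllabic], [−lateral], [+voice], [+continuant], [−consonantal]. The only features from the list on which they differ: /i/ is [+high] while /a/ is [−high]; /i/ is [−low] while /a/ is [+low].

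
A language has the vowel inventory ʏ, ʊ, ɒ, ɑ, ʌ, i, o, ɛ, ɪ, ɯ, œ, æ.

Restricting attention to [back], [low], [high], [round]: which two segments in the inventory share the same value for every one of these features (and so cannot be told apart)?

ɪ, i

/ɪ/ (high front unrounded lax vowel) and /i/ (high front unrounded tense vowel) are both [-back], [-low], [+high], [-round], so none of the listed features separates them. (They do differ in [tense], which is not among the given features.) Every other pair in the inventory differs on at least one listed feature.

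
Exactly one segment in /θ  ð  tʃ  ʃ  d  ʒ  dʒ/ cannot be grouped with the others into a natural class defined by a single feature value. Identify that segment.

[distributed] groups all but one: /θ, ð, dʒ, tʃ, ʃ, ʒ/ share [+distributed] while /d/ (voiced alveolar stop) alone is [−distributed]. Removing any other segment would not leave a single-feature class that excludes it.

d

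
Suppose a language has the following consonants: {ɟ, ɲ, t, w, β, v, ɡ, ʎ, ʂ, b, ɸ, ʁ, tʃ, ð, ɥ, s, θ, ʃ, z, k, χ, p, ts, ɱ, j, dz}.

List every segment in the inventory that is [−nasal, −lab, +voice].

ɟ, ɡ, ʎ, ʁ, ð, z, j, dz

Eliminate segments failing any feature: /ɲ, ɱ/ are [+nasal]; /t, ʂ, tʃ, s, θ, ʃ, k, χ, ts/ are [−voice]; /w, β, v, b, ɸ, ɥ, p/ are [+labial]. The remaining /ɟ, ɡ, ʎ, ʁ, ð, z, j, dz/ satisfy [−nasal], [−labial], [+voice].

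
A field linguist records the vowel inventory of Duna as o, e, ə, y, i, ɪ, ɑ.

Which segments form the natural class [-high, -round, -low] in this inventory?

First, the [-high] segments are /o, e, ə, ɑ/.
Of those, [-round] gives /e, ə, ɑ/.
Among these, [-low] leaves /e, ə/.

e, ə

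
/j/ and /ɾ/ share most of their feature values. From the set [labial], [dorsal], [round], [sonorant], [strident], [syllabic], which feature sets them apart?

The two segments share [−labial], [−round], [+sonorant], [−strident], [−syllabic]. The only feature from the list on which they differ: /j/ is [+dorsal] while /ɾ/ is [−dorsal].

[dorsal]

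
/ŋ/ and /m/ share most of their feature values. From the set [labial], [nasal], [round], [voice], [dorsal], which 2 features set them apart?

[labial], [dorsal]

The two segments share [+nasal], [−round], [+voice]. The only features from the list on which they differ: /ŋ/ is [−labial] while /m/ is [+labial]; /ŋ/ is [+dorsal] while /m/ is [−dorsal].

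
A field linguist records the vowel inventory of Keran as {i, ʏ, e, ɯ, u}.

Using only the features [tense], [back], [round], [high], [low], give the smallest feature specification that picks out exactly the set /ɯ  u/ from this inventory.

/ɯ, u/ are exactly the [+back] segments in the inventory, so a single feature suffices.

[+back]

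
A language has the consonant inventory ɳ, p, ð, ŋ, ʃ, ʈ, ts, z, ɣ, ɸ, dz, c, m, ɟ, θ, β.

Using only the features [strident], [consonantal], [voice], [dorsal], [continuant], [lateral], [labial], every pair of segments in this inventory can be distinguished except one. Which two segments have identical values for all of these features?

ɟ, ŋ

On the given features, /ɟ/ and /ŋ/ have an identical profile: [−strident], [+consonantal], [+voice], [+dorsal], [−continuant], [−lateral], [−labial]. No other two segments in the inventory coincide on all 7 features. (They do differ in [sonorant], [nasal] and [back], which are not among the given features.)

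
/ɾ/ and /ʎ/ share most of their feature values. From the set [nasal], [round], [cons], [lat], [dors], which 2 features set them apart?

/ɾ/ is the alveolar tap and /ʎ/ is the palatal lateral approximant. Both are [-nasal], [-round], [+consonantal]. /ɾ/ is [-lateral] while /ʎ/ is [+lateral]; /ɾ/ is [-dorsal] while /ʎ/ is [+dorsal], so the distinguishing features are [lateral], [dorsal].

[lateral], [dorsal]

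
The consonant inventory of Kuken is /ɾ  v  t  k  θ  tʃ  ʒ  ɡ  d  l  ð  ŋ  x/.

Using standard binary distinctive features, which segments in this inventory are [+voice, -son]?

v, ʒ, ɡ, d, ð

The [+voice] segments are /ɾ, v, ʒ, ɡ, d, l, ð, ŋ/.
Among these, [-sonorant] leaves /v, ʒ, ɡ, d, ð/.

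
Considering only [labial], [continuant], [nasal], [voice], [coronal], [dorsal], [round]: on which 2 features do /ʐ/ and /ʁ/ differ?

/ʐ/ is the voiced retroflex fricative and /ʁ/ is the voiced uvular fricative. Both are [−labial], [+continuant], [−nasal], [+voice], [−round]. /ʐ/ is [+coronal] while /ʁ/ is [−coronal]; /ʐ/ is [−dorsal] while /ʁ/ is [+dorsal], so the distinguishing features are [coronal], [dorsal].

[coronal], [dorsal]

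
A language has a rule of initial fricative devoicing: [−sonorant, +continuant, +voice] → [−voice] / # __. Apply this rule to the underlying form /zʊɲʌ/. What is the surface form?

The only segment in the rule's environment that also matches [−sonorant, +continuant, +voice] is /z/. Applying [−voice] turns the voiced alveolar fricative into /s/ (voiceless alveolar fricative), giving [sʊɲʌ].

[sʊɲʌ]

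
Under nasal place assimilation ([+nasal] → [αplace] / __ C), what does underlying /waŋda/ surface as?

[wanda]

/ŋ/ sits before the [+coronal] consonant /d/, so it takes on [+coronal] and surfaces as /n/. The rest of the form is unaffected: [wanda].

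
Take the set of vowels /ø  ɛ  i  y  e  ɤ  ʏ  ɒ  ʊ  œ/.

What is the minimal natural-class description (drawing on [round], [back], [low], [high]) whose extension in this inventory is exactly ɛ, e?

/ɛ, e/ are all [-high], [-back], [-round], and no other segment in the inventory matches all three values. Dropping any one of them over-generates: [-back, -round] alone would also admit /i/; [-high, -round] alone would also admit /ɤ/; [-high, -back] alone would also admit /ø, œ/. No other combination of two listed features picks out exactly this set either, so fewer than three features will not do.

[-high, -back, -round]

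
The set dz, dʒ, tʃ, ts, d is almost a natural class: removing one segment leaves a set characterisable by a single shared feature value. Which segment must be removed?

The remaining segments after removing /d/ share [+delayed release]; /d/ (voiced alveolar stop) is [−delayed release]. For every other candidate removal, the leftover set fails to share any single feature value that the removed segment lacks.

d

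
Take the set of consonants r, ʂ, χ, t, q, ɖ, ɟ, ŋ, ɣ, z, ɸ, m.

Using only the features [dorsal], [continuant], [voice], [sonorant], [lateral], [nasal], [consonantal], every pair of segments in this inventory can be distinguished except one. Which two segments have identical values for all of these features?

On the given features, /ʂ/ and /ɸ/ have an identical profile: [−dorsal], [+continuant], [−voice], [−sonorant], [−lateral], [−nasal], [+consonantal]. No other two segments in the inventory coincide on all 7 features. (They do differ in [strident], [labial] and [coronal], which are not among the given features.)

ʂ, ɸ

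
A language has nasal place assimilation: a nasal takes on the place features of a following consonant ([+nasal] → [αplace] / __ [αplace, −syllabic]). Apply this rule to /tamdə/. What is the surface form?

[tandə]

The only nasal preceding a consonant is /m/ before /d/. /d/ is [+coronal], so /m/ → /n/, giving [tandə].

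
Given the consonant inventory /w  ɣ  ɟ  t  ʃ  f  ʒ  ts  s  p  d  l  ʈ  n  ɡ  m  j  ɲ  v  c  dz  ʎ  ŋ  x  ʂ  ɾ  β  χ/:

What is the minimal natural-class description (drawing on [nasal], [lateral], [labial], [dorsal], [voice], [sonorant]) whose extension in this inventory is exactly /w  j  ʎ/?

Every target segment is [+sonorant], [-nasal], [+dorsal]; each remaining inventory member fails at least one of these. Each conjunct is needed — [-nasal, +dorsal] alone would also admit /ɣ, ɟ, ɡ, c, …/; [+sonorant, +dorsal] alone would also admit /ɲ, ŋ/; [+sonorant, -nasal] alone would also admit /l, ɾ/ — and no other combination of two listed features has exactly this extension, so three is the minimum.

[+sonorant, -nasal, +dorsal]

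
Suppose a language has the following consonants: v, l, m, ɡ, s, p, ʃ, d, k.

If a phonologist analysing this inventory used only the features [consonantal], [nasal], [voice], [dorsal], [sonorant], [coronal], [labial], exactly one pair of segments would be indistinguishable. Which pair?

/ʃ/ (voiceless postalveolar fricative) and /s/ (voiceless alveolar fricative) are both [+consonantal], [−nasal], [−voice], [−dorsal], [−sonorant], [+coronal], [−labial], so none of the listed features separates them. (They do differ in [anterior] and [distributed], which are not among the given features.) Every other pair in the inventory differs on at least one listed feature.

ʃ, s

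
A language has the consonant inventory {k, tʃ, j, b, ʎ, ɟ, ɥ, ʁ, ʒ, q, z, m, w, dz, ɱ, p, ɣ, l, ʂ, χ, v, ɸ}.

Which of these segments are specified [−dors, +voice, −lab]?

Checking each segment against [−dorsal], [+voice], [−labial]: /ʒ/ (voiced postalveolar fricative), /z/ (voiced alveolar fricative), /dz/ (voiced alveolar affricate), /l/ (alveolar lateral approximant) satisfy every feature; every other segment in the inventory fails at least one.

ʒ, z, dz, l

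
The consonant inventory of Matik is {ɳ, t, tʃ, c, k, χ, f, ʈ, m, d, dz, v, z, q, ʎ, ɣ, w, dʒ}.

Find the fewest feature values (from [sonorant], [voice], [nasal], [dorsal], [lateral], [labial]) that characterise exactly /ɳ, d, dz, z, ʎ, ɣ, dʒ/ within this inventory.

/ɳ, d, dz, z, ʎ, ɣ, dʒ/ are all [+voice], [-labial], and no other segment in the inventory matches both values. Dropping any one of them over-generates: [-labial] alone would also admit /t, tʃ, c, k, …/; [+voice] alone would also admit /m, v, w/. No other single listed feature picks out exactly this set either, so fewer than two features will not do.

[+voice, -labial]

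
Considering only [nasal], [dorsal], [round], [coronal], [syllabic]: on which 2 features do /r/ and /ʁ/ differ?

[coronal], [dorsal]

/r/ (alveolar trill) and /ʁ/ (voiced uvular fricative) agree on [−nasal], [−round], [−syllabic]. They differ on [coronal] (/r/ [+], /ʁ/ [−]), [dorsal] (/r/ [−], /ʁ/ [+]).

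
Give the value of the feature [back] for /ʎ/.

[−back]

As the palatal lateral approximant, /ʎ/ is [−back].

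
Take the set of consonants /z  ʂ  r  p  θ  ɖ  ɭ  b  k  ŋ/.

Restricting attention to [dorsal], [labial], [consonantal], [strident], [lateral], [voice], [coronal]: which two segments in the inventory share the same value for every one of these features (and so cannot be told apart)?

ɖ, r

Both /ɖ/ and /r/ are [−dorsal], [−labial], [+consonantal], [−strident], [−lateral], [+voice], [+coronal]. Since the list omits [sonorant], [continuant] and [anterior] — which do distinguish the voiced retroflex stop from the alveolar trill — this pair collapses; all other pairs remain distinct.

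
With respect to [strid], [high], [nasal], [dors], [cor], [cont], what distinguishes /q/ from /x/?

/q/ (voiceless uvular stop) and /x/ (voiceless velar fricative) agree on [-strident], [-nasal], [+dorsal], [-coronal]. They differ on [continuant] (/q/ [-], /x/ [+]), [high] (/q/ [-], /x/ [+]).

[continuant], [high]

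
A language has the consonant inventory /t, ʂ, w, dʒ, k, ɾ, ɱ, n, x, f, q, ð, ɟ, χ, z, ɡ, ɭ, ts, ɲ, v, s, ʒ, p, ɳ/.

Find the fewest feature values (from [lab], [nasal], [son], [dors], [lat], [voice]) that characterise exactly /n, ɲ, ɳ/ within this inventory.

Every target segment is [+nasal], [−labial]; each remaining inventory member fails at least one of these. Each conjunct is needed — [−labial] alone would also admit /t, ʂ, dʒ, k, …/; [+nasal] alone would also admit /ɱ/ — and no other single listed feature has exactly this extension, so two is the minimum.

[+nasal, −lab]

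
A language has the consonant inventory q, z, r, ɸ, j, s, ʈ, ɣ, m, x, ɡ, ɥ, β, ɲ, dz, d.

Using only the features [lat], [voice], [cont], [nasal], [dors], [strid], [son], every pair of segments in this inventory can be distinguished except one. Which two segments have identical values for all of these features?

On the given features, /ɥ/ and /j/ have an identical profile: [−lateral], [+voice], [+continuant], [−nasal], [+dorsal], [−strident], [+sonorant]. No other two segments in the inventory coincide on all 7 features. (They do differ in [labial] and [round], which are not among the given features.)

ɥ, j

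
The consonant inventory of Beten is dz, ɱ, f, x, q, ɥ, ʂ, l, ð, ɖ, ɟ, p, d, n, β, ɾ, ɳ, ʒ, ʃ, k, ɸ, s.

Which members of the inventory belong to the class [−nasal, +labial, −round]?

Eliminate segments failing any feature: /dz, x, q, ʂ, l, ð, ɖ, ɟ, d, ɾ, ʒ, ʃ, k, s/ are [−labial]; /ɱ, n, ɳ/ are [+nasal]; /ɥ/ is [+round]. The remaining /f, p, β, ɸ/ satisfy [−nasal], [+labial], [−round].

f, p, β, ɸ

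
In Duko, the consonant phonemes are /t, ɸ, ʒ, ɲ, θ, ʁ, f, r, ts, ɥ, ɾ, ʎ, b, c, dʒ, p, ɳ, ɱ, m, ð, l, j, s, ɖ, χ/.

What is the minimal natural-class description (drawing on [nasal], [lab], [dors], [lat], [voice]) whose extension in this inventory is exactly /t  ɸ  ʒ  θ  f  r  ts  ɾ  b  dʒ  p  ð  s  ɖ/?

[−nasal, −lat, −dors]

The class [−nasal], [−lateral], [−dorsal] has exactly /t, ɸ, ʒ, θ, f, r, ts, ɾ, b, dʒ, p, ð, s, ɖ/ as its extension in this inventory. No smaller conjunction from the listed features achieves this: [−lateral, −dorsal] alone would also admit /ɳ, ɱ, m/; [−nasal, −dorsal] alone would also admit /l/; [−nasal, −lateral] alone would also admit /ʁ, ɥ, c, j, …/; and checking the remaining two-feature bundles turns up none with this extension.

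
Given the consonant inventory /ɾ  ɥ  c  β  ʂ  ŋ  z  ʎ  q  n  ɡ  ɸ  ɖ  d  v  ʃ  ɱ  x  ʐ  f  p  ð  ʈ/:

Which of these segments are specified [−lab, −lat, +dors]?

c, ŋ, q, ɡ, x

The [−labial] segments are /ɾ, c, ʂ, ŋ, z, ʎ, q, n, ɡ, ɖ, d, ʃ, x, ʐ, ð, ʈ/.
Then [−lateral] gives /ɾ, c, ʂ, ŋ, z, q, n, ɡ, ɖ, d, ʃ, x, ʐ, ð, ʈ/.
Of those, [+dorsal] leaves /c, ŋ, q, ɡ, x/.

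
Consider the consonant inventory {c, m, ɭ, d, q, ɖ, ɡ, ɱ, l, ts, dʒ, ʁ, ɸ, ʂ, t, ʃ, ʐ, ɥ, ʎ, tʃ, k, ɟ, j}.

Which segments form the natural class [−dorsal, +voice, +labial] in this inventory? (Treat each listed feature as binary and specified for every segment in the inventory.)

m, ɱ

Eliminate segments failing any feature: /c, q, ɡ, ʁ, ɥ, ʎ, k, ɟ, j/ are [+dorsal]; /ɭ, d, ɖ, l, dʒ, ʐ/ are [−labial]; /ts, ɸ, ʂ, t, ʃ, tʃ/ are [−voice]. The remaining /m, ɱ/ satisfy [−dorsal], [+voice], [+labial].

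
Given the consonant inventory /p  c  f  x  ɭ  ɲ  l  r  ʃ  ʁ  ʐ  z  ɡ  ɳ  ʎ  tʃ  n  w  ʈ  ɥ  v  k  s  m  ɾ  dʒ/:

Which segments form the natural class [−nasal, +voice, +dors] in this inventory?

Eliminate segments failing any feature: /p, c, f, x, ʃ, tʃ, ʈ, k, s/ are [−voice]; /ɭ, l, r, ʐ, z, v, ɾ, dʒ/ are [−dorsal]; /ɲ, ɳ, n, m/ are [+nasal]. The remaining /ʁ, ɡ, ʎ, w, ɥ/ satisfy [−nasal], [+voice], [+dorsal].

ʁ, ɡ, ʎ, w, ɥ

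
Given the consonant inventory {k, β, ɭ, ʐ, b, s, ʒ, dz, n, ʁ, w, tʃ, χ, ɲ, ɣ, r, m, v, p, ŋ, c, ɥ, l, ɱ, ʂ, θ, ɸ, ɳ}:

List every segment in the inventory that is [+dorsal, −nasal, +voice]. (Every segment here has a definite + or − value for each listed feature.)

ʁ, w, ɣ, ɥ

Eliminate segments failing any feature: /k, χ, c/ are [−voice]; /β, ɭ, ʐ, b, s, ʒ, dz, n, tʃ, r, m, v, p, l, ɱ, ʂ, θ, ɸ, ɳ/ are [−dorsal]; /ɲ, ŋ/ are [+nasal]. The remaining /ʁ, w, ɣ, ɥ/ satisfy [+dorsal], [−nasal], [+voice].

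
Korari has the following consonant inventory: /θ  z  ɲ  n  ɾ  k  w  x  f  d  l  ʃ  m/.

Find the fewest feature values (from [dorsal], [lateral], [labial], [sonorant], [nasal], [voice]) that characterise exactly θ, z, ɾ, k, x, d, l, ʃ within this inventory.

The class [-nasal], [-labial] has exactly /θ, z, ɾ, k, x, d, l, ʃ/ as its extension in this inventory. No smaller conjunction from the listed features achieves this: [-labial] alone would also admit /ɲ, n/; [-nasal] alone would also admit /w, f/; and checking the remaining single features turns up none with this extension.

[-nasal, -labial]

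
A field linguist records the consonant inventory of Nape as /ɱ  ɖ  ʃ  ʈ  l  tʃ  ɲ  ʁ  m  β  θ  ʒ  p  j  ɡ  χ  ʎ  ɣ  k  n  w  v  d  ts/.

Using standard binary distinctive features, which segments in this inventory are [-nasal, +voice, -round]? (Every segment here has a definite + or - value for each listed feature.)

ɖ, l, ʁ, β, ʒ, j, ɡ, ʎ, ɣ, v, d

The [-nasal] segments are /ɖ, ʃ, ʈ, l, tʃ, ʁ, β, θ, ʒ, p, j, ɡ, χ, ʎ, ɣ, k, w, v, d, ts/.
Of those, [+voice] gives /ɖ, l, ʁ, β, ʒ, j, ɡ, ʎ, ɣ, w, v, d/.
Among these, [-round] leaves /ɖ, l, ʁ, β, ʒ, j, ɡ, ʎ, ɣ, v, d/.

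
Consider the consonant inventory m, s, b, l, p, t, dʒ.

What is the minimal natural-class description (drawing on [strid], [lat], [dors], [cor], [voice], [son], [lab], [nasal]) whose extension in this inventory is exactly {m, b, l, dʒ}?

[+voice]

The target set is precisely the extension of [+voice] in this inventory.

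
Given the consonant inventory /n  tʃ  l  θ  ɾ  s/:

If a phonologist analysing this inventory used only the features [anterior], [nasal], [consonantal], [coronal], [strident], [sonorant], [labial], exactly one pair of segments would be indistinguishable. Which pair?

l, ɾ

On the given features, /l/ and /ɾ/ have an identical profile: [+anterior], [-nasal], [+consonantal], [+coronal], [-strident], [+sonorant], [-labial]. No other two segments in the inventory coincide on all 7 features. (They do differ in [lateral], which is not among the given features.)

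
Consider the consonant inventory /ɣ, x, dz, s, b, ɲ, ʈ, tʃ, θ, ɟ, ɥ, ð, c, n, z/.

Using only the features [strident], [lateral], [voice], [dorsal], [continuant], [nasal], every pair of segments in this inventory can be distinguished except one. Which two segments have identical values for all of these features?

ɥ, ɣ

Both /ɥ/ and /ɣ/ are [−strident], [−lateral], [+voice], [+dorsal], [+continuant], [−nasal]. Since the list omits [sonorant], [labial], [round] and [back] — which do distinguish the labial-palatal glide from the voiced velar fricative — this pair collapses; all other pairs remain distinct.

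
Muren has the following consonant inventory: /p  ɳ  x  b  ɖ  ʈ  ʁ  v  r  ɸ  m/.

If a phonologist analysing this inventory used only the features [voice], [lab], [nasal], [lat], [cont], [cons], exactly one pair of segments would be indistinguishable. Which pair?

On the given features, /ʁ/ and /r/ have an identical profile: [+voice], [−labial], [−nasal], [−lateral], [+continuant], [+consonantal]. No other two segments in the inventory coincide on all 6 features. (They do differ in [coronal] and [dorsal], which are not among the given features.)

ʁ, r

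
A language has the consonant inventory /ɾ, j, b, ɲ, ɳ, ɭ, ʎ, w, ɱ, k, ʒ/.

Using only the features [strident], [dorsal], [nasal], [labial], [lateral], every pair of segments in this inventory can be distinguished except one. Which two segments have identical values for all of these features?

k, j

On the given features, /k/ and /j/ have an identical profile: [-strident], [+dorsal], [-nasal], [-labial], [-lateral]. No other two segments in the inventory coincide on all 5 features. (They do differ in [sonorant], [voice], [continuant] and [back], which are not among the given features.)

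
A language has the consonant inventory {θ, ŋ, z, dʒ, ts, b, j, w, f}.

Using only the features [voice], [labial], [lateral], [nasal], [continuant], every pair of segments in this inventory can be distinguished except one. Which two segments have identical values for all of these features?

On the given features, /j/ and /z/ have an identical profile: [+voice], [−labial], [−lateral], [−nasal], [+continuant]. No other two segments in the inventory coincide on all 5 features. (They do differ in [sonorant], [strident] and [dorsal], which are not among the given features.)

j, z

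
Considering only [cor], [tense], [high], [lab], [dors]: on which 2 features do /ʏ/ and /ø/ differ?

/ʏ/ is the high front rounded lax vowel and /ø/ is the mid front rounded tense vowel. Both are [−coronal], [+labial], [+dorsal]. /ʏ/ is [+high] while /ø/ is [−high]; /ʏ/ is [−tense] while /ø/ is [+tense], so the distinguishing features are [high], [tense].

[high], [tense]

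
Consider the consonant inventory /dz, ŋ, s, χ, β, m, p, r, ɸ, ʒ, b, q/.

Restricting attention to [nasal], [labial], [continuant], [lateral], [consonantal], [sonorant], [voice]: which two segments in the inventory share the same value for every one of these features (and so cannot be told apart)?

χ, s

/χ/ (voiceless uvular fricative) and /s/ (voiceless alveolar fricative) are both [-nasal], [-labial], [+continuant], [-lateral], [+consonantal], [-sonorant], [-voice], so none of the listed features separates them. (They do differ in [coronal] and [dorsal], which are not among the given features.) Every other pair in the inventory differs on at least one listed feature.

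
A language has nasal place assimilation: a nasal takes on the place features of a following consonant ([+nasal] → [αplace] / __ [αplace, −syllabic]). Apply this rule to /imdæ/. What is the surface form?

[indæ]

In /imdæ/, the nasal /m/ precedes /d/, which is [+coronal]. The nasal assimilates in place, becoming the [+coronal] nasal /n/. The surface form is [indæ].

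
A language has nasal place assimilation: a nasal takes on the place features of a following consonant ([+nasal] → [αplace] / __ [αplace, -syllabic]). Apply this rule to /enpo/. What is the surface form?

The only nasal preceding a consonant is /n/ before /p/. /p/ is [+labial], so /n/ → /m/, giving [empo].

[empo]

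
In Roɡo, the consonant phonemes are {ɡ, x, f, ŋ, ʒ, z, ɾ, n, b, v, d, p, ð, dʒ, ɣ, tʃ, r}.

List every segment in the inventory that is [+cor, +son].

ɾ, n, r

Among the inventory, the [+coronal] segments are /ʒ, z, ɾ, n, d, ð, dʒ, tʃ, r/.
Then [+sonorant] leaves /ɾ, n, r/.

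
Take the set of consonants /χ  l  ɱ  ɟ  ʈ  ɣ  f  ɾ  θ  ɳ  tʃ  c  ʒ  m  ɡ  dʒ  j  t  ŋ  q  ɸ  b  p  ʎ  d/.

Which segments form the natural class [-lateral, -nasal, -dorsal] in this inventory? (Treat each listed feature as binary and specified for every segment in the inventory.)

ʈ, f, ɾ, θ, tʃ, ʒ, dʒ, t, ɸ, b, p, d

First, the [-lateral] segments are /χ, ɱ, ɟ, ʈ, ɣ, f, ɾ, θ, ɳ, tʃ, c, ʒ, m, ɡ, dʒ, j, t, ŋ, q, ɸ, b, p, d/.
Then [-nasal] gives /χ, ɟ, ʈ, ɣ, f, ɾ, θ, tʃ, c, ʒ, ɡ, dʒ, j, t, q, ɸ, b, p, d/.
Among these, [-dorsal] leaves /ʈ, f, ɾ, θ, tʃ, ʒ, dʒ, t, ɸ, b, p, d/.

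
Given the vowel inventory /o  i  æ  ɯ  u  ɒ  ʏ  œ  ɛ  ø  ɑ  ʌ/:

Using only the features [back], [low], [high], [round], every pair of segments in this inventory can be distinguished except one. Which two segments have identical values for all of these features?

ø, œ

Both /ø/ and /œ/ are [−back], [−low], [−high], [+round]. Since the list omits [tense] — which does distinguish the mid front rounded tense vowel from the mid front rounded lax vowel — this pair collapses; all other pairs remain distinct.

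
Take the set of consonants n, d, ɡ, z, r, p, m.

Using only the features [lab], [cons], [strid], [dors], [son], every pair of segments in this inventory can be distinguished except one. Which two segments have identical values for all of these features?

n, r

Both /n/ and /r/ are [−labial], [+consonantal], [−strident], [−dorsal], [+sonorant]. Since the list omits [nasal] and [continuant] — which do distinguish the alveolar nasal from the alveolar trill — this pair collapses; all other pairs remain distinct.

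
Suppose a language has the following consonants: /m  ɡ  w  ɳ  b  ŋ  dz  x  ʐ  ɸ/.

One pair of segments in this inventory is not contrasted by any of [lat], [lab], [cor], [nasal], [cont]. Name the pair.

Both /ɸ/ and /w/ are [-lateral], [+labial], [-coronal], [-nasal], [+continuant]. Since the list omits [sonorant], [voice], [round] and [dorsal] — which do distinguish the voiceless bilabial fricative from the labial-velar glide — this pair collapses; all other pairs remain distinct.

ɸ, w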